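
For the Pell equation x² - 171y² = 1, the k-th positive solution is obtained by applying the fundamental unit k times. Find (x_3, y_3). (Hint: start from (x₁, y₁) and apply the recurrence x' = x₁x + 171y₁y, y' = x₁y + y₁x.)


Step 1: Find the fundamental solution (x₁, y₁) of x² - 171y² = 1.
  Expand √171 as a continued fraction. a₀ = ⌊√171⌋ = 13; iterate m_{k+1} = d_k·a_k − m_k, d_{k+1} = (171 − m_{k+1}²)/d_k, a_{k+1} = ⌊(a₀ + m_{k+1})/d_{k+1}⌋ (starting m₀ = 0, d₀ = 1), with convergents p_k = a_k·p_{k-1} + p_{k-2}, q_k = a_k·q_{k-1} + q_{k-2} (p₋₁ = 1, q₋₁ = 0):
  k = 0: a₀ = 13; p₀/q₀ = 13/1; p₀² − 171·q₀² = 169 − 171 = -2.
  k = 1: m = 13, d = 2, a = ⌊(13 + 13)/2⌋ = 13; p/q = (13·13 + 1)/(13·1 + 0) = 170/13; p² − 171·q² = 28900 − 28899 = 1.
  The first convergent with p² − 171·q² = 1 gives the fundamental solution (x₁, y₁) = (170, 13).
Step 2: Apply the recurrence (x_{n+1}, y_{n+1}) = (x₁x_n + 171y₁y_n, x₁y_n + y₁x_n) repeatedly.
  From (x_1, y_1) = (170, 13): x_2 = 170·170 + 171·13·13 = 57799; y_2 = 170·13 + 13·170 = 4420.
  From (x_2, y_2) = (57799, 4420): x_3 = 170·57799 + 171·13·4420 = 19651490; y_3 = 170·4420 + 13·57799 = 1502787.
Step 3: Verify x_3² - 171·y_3² = 386181059220100 - 386181059220099 = 1 (should be 1). ✓

(x_1, y_1) = (170, 13); (x_3, y_3) = (19651490, 1502787).


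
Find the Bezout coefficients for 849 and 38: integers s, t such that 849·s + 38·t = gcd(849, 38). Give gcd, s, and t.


Euclidean algorithm on (849, 38) — divide until remainder is 0:
  849 = 22 · 38 + 13
  38 = 2 · 13 + 12
  13 = 1 · 12 + 1
  12 = 12 · 1 + 0
gcd(849, 38) = 1.
Track Bezout coefficients alongside the remainders: start with r₀ = 849 = a·1 + b·0 (s = 1, t = 0) and r₁ = 38 = a·0 + b·1 (s = 0, t = 1); each new remainder r_{k+1} = r_{k-1} − q_k·r_k inherits s_{k+1} = s_{k-1} − q_k·s_k, t_{k+1} = t_{k-1} − q_k·t_k, so r_k = a·s_k + b·t_k at every step:
  q = 22: r = 13, s = 1 − 22·0 = 1, t = 0 − 22·1 = -22  (check: 849·1 + 38·(-22) = 13)
  q = 2: r = 12, s = 0 − 2·1 = -2, t = 1 − 2·(-22) = 45  (check: 849·(-2) + 38·45 = 12)
  q = 1: r = 1, s = 1 − 1·(-2) = 3, t = -22 − 1·45 = -67  (check: 849·3 + 38·(-67) = 1)
The row with r = 1 (the gcd) gives the Bezout coefficients s = 3, t = -67.
Result: 849 · (3) + 38 · (-67) = 1.

gcd(849, 38) = 1; s = 3, t = -67 (check: 849·3 + 38·(-67) = 1).


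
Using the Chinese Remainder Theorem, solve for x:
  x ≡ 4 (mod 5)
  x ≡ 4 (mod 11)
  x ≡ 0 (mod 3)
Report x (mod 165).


Moduli 5, 11, 3 are pairwise coprime; by CRT there is a unique solution modulo M = 5 · 11 · 3 = 165.
Solve pairwise, accumulating the modulus:
  Start with x ≡ 4 (mod 5).
  Combine with x ≡ 4 (mod 11): since gcd(5, 11) = 1, we get a unique residue mod 55.
    Write x = 4 + 5·t and substitute into x ≡ 4 (mod 11): 5·t ≡ 4 − 4 = 0 (mod 11).
    The inverse of 5 mod 11 is 9 (since 5·9 = 45 = 4·11 + 1), so t ≡ 9·0 = 0 ≡ 0 (mod 11).
    Then x = 4 + 5·0 = 4, valid modulo lcm(5, 11) = 55: x ≡ 4 (mod 55).
  Combine with x ≡ 0 (mod 3): since gcd(55, 3) = 1, we get a unique residue mod 165.
    Write x = 4 + 55·t and substitute into x ≡ 0 (mod 3): 55·t ≡ 0 − 4 = -4 (mod 3).
    Reduce coefficients mod 3: 1·t ≡ 2 (mod 3).
    So t ≡ 2 (mod 3).
    Then x = 4 + 55·2 = 114, valid modulo lcm(55, 3) = 165: x ≡ 114 (mod 165).
Verify: 114 mod 5 = 4 ✓, 114 mod 11 = 4 ✓, 114 mod 3 = 0 ✓.

x ≡ 114 (mod 165).


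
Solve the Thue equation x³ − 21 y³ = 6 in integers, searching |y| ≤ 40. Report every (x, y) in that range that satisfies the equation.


The equation is x³ - 21y³ = 6. For fixed y, x³ = 21·y³ + 6, so a solution requires the RHS to be a perfect cube.
Strategy: iterate y from -40 to 40, compute RHS = 21·y³ + 6, and check whether it is a (positive or negative) perfect cube.
Check small values of y:
  y = 0: RHS = 6 is not a perfect cube.
  y = 1: RHS = 27 = (3)³ ⇒ x = 3 works.
  y = -1: RHS = -15 is not a perfect cube.
  y = 2: RHS = 174 is not a perfect cube.
  y = -2: RHS = -162 is not a perfect cube.
  y = 3: RHS = 573 is not a perfect cube.
  y = -3: RHS = -561 is not a perfect cube.
Continuing the search up to |y| = 40 finds no further solutions beyond those listed.
Collected solutions: (3, 1).

Solutions (with |y| ≤ 40): (3, 1).


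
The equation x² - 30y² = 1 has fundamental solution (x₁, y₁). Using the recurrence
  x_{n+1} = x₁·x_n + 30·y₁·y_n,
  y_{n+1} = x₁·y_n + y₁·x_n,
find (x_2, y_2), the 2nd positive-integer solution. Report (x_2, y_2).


Step 1: Find the fundamental solution (x₁, y₁) of x² - 30y² = 1.
  Expand √30 as a continued fraction. a₀ = ⌊√30⌋ = 5; iterate m_{k+1} = d_k·a_k − m_k, d_{k+1} = (30 − m_{k+1}²)/d_k, a_{k+1} = ⌊(a₀ + m_{k+1})/d_{k+1}⌋ (starting m₀ = 0, d₀ = 1), with convergents p_k = a_k·p_{k-1} + p_{k-2}, q_k = a_k·q_{k-1} + q_{k-2} (p₋₁ = 1, q₋₁ = 0):
  k = 0: a₀ = 5; p₀/q₀ = 5/1; p₀² − 30·q₀² = 25 − 30 = -5.
  k = 1: m = 5, d = 5, a = ⌊(5 + 5)/5⌋ = 2; p/q = (2·5 + 1)/(2·1 + 0) = 11/2; p² − 30·q² = 121 − 120 = 1.
  The first convergent with p² − 30·q² = 1 gives the fundamental solution (x₁, y₁) = (11, 2).
Step 2: Apply the recurrence (x_{n+1}, y_{n+1}) = (x₁x_n + 30y₁y_n, x₁y_n + y₁x_n) repeatedly.
  From (x_1, y_1) = (11, 2): x_2 = 11·11 + 30·2·2 = 241; y_2 = 11·2 + 2·11 = 44.
Step 3: Verify x_2² - 30·y_2² = 58081 - 58080 = 1 (should be 1). ✓

(x_1, y_1) = (11, 2); (x_2, y_2) = (241, 44).


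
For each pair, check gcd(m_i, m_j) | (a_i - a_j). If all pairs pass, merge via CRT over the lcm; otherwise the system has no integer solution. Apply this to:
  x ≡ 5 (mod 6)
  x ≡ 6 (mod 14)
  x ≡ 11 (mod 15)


Moduli 6, 14, 15 are not pairwise coprime, so CRT works modulo lcm(m_i) when all pairwise compatibility conditions hold.
Pairwise compatibility: gcd(m_i, m_j) must divide a_i - a_j for every pair.
Merge one congruence at a time:
  Start: x ≡ 5 (mod 6).
  Combine with x ≡ 6 (mod 14): gcd(6, 14) = 2, and 6 - 5 = 1 is NOT divisible by 2.
    ⇒ system is inconsistent (no integer solution).

No solution (the system is inconsistent).


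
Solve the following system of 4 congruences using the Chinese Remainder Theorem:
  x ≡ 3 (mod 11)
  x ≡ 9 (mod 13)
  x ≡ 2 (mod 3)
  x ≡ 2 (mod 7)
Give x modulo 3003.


Product of moduli M = 11 · 13 · 3 · 7 = 3003.
Merge one congruence at a time:
  Start: x ≡ 3 (mod 11).
  Combine with x ≡ 9 (mod 13); new modulus lcm = 143.
    Write x = 3 + 11·t and substitute into x ≡ 9 (mod 13): 11·t ≡ 9 − 3 = 6 (mod 13).
    The inverse of 11 mod 13 is 6 (since 11·6 = 66 = 5·13 + 1), so t ≡ 6·6 = 36 ≡ 10 (mod 13).
    Then x = 3 + 11·10 = 113, valid modulo lcm(11, 13) = 143: x ≡ 113 (mod 143).
  Combine with x ≡ 2 (mod 3); new modulus lcm = 429.
    Write x = 113 + 143·t and substitute into x ≡ 2 (mod 3): 143·t ≡ 2 − 113 = -111 (mod 3).
    Reduce coefficients mod 3: 2·t ≡ 0 (mod 3).
    The inverse of 2 mod 3 is 2 (since 2·2 = 4 = 1·3 + 1), so t ≡ 2·0 = 0 ≡ 0 (mod 3).
    Then x = 113 + 143·0 = 113, valid modulo lcm(143, 3) = 429: x ≡ 113 (mod 429).
  Combine with x ≡ 2 (mod 7); new modulus lcm = 3003.
    Write x = 113 + 429·t and substitute into x ≡ 2 (mod 7): 429·t ≡ 2 − 113 = -111 (mod 7).
    Reduce coefficients mod 7: 2·t ≡ 1 (mod 7).
    The inverse of 2 mod 7 is 4 (since 2·4 = 8 = 1·7 + 1), so t ≡ 4·1 = 4 ≡ 4 (mod 7).
    Then x = 113 + 429·4 = 1829, valid modulo lcm(429, 7) = 3003: x ≡ 1829 (mod 3003).
Verify against each original: 1829 mod 11 = 3, 1829 mod 13 = 9, 1829 mod 3 = 2, 1829 mod 7 = 2.

x ≡ 1829 (mod 3003).


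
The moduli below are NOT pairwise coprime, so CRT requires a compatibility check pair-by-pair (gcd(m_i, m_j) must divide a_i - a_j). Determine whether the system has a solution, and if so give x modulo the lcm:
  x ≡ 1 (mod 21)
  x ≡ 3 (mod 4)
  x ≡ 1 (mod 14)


Moduli 21, 4, 14 are not pairwise coprime, so CRT works modulo lcm(m_i) when all pairwise compatibility conditions hold.
Pairwise compatibility: gcd(m_i, m_j) must divide a_i - a_j for every pair.
Merge one congruence at a time:
  Start: x ≡ 1 (mod 21).
  Combine with x ≡ 3 (mod 4): gcd(21, 4) = 1; 3 - 1 = 2, which IS divisible by 1, so compatible.
    Write x = 1 + 21·t and substitute into x ≡ 3 (mod 4): 21·t ≡ 3 − 1 = 2 (mod 4).
    Reduce coefficients mod 4: 1·t ≡ 2 (mod 4).
    So t ≡ 2 (mod 4).
    Then x = 1 + 21·2 = 43, valid modulo lcm(21, 4) = 84: x ≡ 43 (mod 84).
  Combine with x ≡ 1 (mod 14): gcd(84, 14) = 14; 1 - 43 = -42, which IS divisible by 14, so compatible.
    Write x = 43 + 84·t and substitute into x ≡ 1 (mod 14): 84·t ≡ 1 − 43 = -42 (mod 14).
    Divide the congruence (and modulus) by g = 14: 6·t ≡ -3 (mod 1).
    Modulo 1 every t works; take t = 0.
    Then x = 43 + 84·0 = 43, valid modulo lcm(84, 14) = 84: x ≡ 43 (mod 84).
Verify: 43 mod 21 = 1, 43 mod 4 = 3, 43 mod 14 = 1.

x ≡ 43 (mod 84).


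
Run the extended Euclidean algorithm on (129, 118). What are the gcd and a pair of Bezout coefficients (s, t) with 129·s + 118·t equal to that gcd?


Euclidean algorithm on (129, 118) — divide until remainder is 0:
  129 = 1 · 118 + 11
  118 = 10 · 11 + 8
  11 = 1 · 8 + 3
  8 = 2 · 3 + 2
  3 = 1 · 2 + 1
  2 = 2 · 1 + 0
gcd(129, 118) = 1.
Track Bezout coefficients alongside the remainders: start with r₀ = 129 = a·1 + b·0 (s = 1, t = 0) and r₁ = 118 = a·0 + b·1 (s = 0, t = 1); each new remainder r_{k+1} = r_{k-1} − q_k·r_k inherits s_{k+1} = s_{k-1} − q_k·s_k, t_{k+1} = t_{k-1} − q_k·t_k, so r_k = a·s_k + b·t_k at every step:
  q = 1: r = 11, s = 1 − 1·0 = 1, t = 0 − 1·1 = -1  (check: 129·1 + 118·(-1) = 11)
  q = 10: r = 8, s = 0 − 10·1 = -10, t = 1 − 10·(-1) = 11  (check: 129·(-10) + 118·11 = 8)
  q = 1: r = 3, s = 1 − 1·(-10) = 11, t = -1 − 1·11 = -12  (check: 129·11 + 118·(-12) = 3)
  q = 2: r = 2, s = -10 − 2·11 = -32, t = 11 − 2·(-12) = 35  (check: 129·(-32) + 118·35 = 2)
  q = 1: r = 1, s = 11 − 1·(-32) = 43, t = -12 − 1·35 = -47  (check: 129·43 + 118·(-47) = 1)
The row with r = 1 (the gcd) gives the Bezout coefficients s = 43, t = -47.
Result: 129 · (43) + 118 · (-47) = 1.

gcd(129, 118) = 1; s = 43, t = -47 (check: 129·43 + 118·(-47) = 1).


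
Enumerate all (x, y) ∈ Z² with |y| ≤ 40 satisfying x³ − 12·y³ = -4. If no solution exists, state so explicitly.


The equation is x³ - 12y³ = -4. For fixed y, x³ = 12·y³ − 4, so a solution requires the RHS to be a perfect cube.
Strategy: iterate y from -40 to 40, compute RHS = 12·y³ − 4, and check whether it is a (positive or negative) perfect cube.
Check small values of y:
  y = 0: RHS = -4 is not a perfect cube.
  y = 1: RHS = 8 = (2)³ ⇒ x = 2 works.
  y = -1: RHS = -16 is not a perfect cube.
  y = 2: RHS = 92 is not a perfect cube.
  y = -2: RHS = -100 is not a perfect cube.
  y = 3: RHS = 320 is not a perfect cube.
  y = -3: RHS = -328 is not a perfect cube.
Continuing the search up to |y| = 40 finds no further solutions beyond those listed.
Collected solutions: (2, 1).

Solutions (with |y| ≤ 40): (2, 1).


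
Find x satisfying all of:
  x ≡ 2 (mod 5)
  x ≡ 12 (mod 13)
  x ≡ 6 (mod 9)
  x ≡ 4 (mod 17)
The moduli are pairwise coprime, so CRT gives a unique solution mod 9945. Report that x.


Product of moduli M = 5 · 13 · 9 · 17 = 9945.
Merge one congruence at a time:
  Start: x ≡ 2 (mod 5).
  Combine with x ≡ 12 (mod 13); new modulus lcm = 65.
    Write x = 2 + 5·t and substitute into x ≡ 12 (mod 13): 5·t ≡ 12 − 2 = 10 (mod 13).
    The inverse of 5 mod 13 is 8 (since 5·8 = 40 = 3·13 + 1), so t ≡ 8·10 = 80 ≡ 2 (mod 13).
    Then x = 2 + 5·2 = 12, valid modulo lcm(5, 13) = 65: x ≡ 12 (mod 65).
  Combine with x ≡ 6 (mod 9); new modulus lcm = 585.
    Write x = 12 + 65·t and substitute into x ≡ 6 (mod 9): 65·t ≡ 6 − 12 = -6 (mod 9).
    Reduce coefficients mod 9: 2·t ≡ 3 (mod 9).
    The inverse of 2 mod 9 is 5 (since 2·5 = 10 = 1·9 + 1), so t ≡ 5·3 = 15 ≡ 6 (mod 9).
    Then x = 12 + 65·6 = 402, valid modulo lcm(65, 9) = 585: x ≡ 402 (mod 585).
  Combine with x ≡ 4 (mod 17); new modulus lcm = 9945.
    Write x = 402 + 585·t and substitute into x ≡ 4 (mod 17): 585·t ≡ 4 − 402 = -398 (mod 17).
    Reduce coefficients mod 17: 7·t ≡ 10 (mod 17).
    The inverse of 7 mod 17 is 5 (since 7·5 = 35 = 2·17 + 1), so t ≡ 5·10 = 50 ≡ 16 (mod 17).
    Then x = 402 + 585·16 = 9762, valid modulo lcm(585, 17) = 9945: x ≡ 9762 (mod 9945).
Verify against each original: 9762 mod 5 = 2, 9762 mod 13 = 12, 9762 mod 9 = 6, 9762 mod 17 = 4.

x ≡ 9762 (mod 9945).


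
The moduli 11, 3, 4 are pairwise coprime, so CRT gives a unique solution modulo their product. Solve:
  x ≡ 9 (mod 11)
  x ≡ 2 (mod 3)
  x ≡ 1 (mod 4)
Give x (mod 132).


Moduli 11, 3, 4 are pairwise coprime; by CRT there is a unique solution modulo M = 11 · 3 · 4 = 132.
Solve pairwise, accumulating the modulus:
  Start with x ≡ 9 (mod 11).
  Combine with x ≡ 2 (mod 3): since gcd(11, 3) = 1, we get a unique residue mod 33.
    Write x = 9 + 11·t and substitute into x ≡ 2 (mod 3): 11·t ≡ 2 − 9 = -7 (mod 3).
    Reduce coefficients mod 3: 2·t ≡ 2 (mod 3).
    The inverse of 2 mod 3 is 2 (since 2·2 = 4 = 1·3 + 1), so t ≡ 2·2 = 4 ≡ 1 (mod 3).
    Then x = 9 + 11·1 = 20, valid modulo lcm(11, 3) = 33: x ≡ 20 (mod 33).
  Combine with x ≡ 1 (mod 4): since gcd(33, 4) = 1, we get a unique residue mod 132.
    Write x = 20 + 33·t and substitute into x ≡ 1 (mod 4): 33·t ≡ 1 − 20 = -19 (mod 4).
    Reduce coefficients mod 4: 1·t ≡ 1 (mod 4).
    So t ≡ 1 (mod 4).
    Then x = 20 + 33·1 = 53, valid modulo lcm(33, 4) = 132: x ≡ 53 (mod 132).
Verify: 53 mod 11 = 9 ✓, 53 mod 3 = 2 ✓, 53 mod 4 = 1 ✓.

x ≡ 53 (mod 132).


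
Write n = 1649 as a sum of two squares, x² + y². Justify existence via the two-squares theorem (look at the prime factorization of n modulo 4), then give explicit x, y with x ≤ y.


Step 1: Factor n = 1649 = 17 · 97.
Step 2: Check the mod-4 condition on each prime factor: 17 ≡ 1 (mod 4), exponent 1; 97 ≡ 1 (mod 4), exponent 1.
All primes ≡ 3 (mod 4) appear to even exponent (or don't appear), so by the two-squares theorem n IS expressible as a sum of two squares.
Step 3: Build a representation. Here n = 17 · 97 is a product of primes ≡ 1 (mod 4). Each prime p ≡ 1 (mod 4) is itself a sum of two squares; find a² by testing p − a² for a perfect square:
  17: 17 − 1² = 16 = 4² ⇒ 17 = 1² + 4².
  97: 97 − 1² = 96, 97 − 2² = 93, 97 − 3² = 88, 97 − 4² = 81 = 9² ⇒ 97 = 4² + 9².
  Combine using the Brahmagupta–Fibonacci identity (a² + b²)(c² + d²) = (ac − bd)² + (ad + bc)² = (ac + bd)² + (ad − bc)²:
  17 · 97 = 1649: from (1² + 4²)(4² + 9²), take (1·4 − 4·9, 1·9 + 4·4) = (4 − 36, 9 + 16) = (-32, 25); dropping signs (only squares matter) gives (32, 25); check 32² + 25² = 1024 + 625 = 1649 ✓.
Step 4: Order so x ≤ y and verify: 25² + 32² = 625 + 1024 = 1649 = n. ✓

n = 1649 = 25² + 32² (one valid representation with x ≤ y).


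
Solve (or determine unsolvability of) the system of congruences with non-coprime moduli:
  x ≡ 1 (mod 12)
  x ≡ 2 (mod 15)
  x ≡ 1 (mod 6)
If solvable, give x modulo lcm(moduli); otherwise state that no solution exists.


Moduli 12, 15, 6 are not pairwise coprime, so CRT works modulo lcm(m_i) when all pairwise compatibility conditions hold.
Pairwise compatibility: gcd(m_i, m_j) must divide a_i - a_j for every pair.
Merge one congruence at a time:
  Start: x ≡ 1 (mod 12).
  Combine with x ≡ 2 (mod 15): gcd(12, 15) = 3, and 2 - 1 = 1 is NOT divisible by 3.
    ⇒ system is inconsistent (no integer solution).

No solution (the system is inconsistent).


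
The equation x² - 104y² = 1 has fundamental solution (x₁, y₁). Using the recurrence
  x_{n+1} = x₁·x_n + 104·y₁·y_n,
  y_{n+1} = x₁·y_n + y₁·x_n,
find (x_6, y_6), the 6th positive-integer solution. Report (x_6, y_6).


Step 1: Find the fundamental solution (x₁, y₁) of x² - 104y² = 1.
  Expand √104 as a continued fraction. a₀ = ⌊√104⌋ = 10; iterate m_{k+1} = d_k·a_k − m_k, d_{k+1} = (104 − m_{k+1}²)/d_k, a_{k+1} = ⌊(a₀ + m_{k+1})/d_{k+1}⌋ (starting m₀ = 0, d₀ = 1), with convergents p_k = a_k·p_{k-1} + p_{k-2}, q_k = a_k·q_{k-1} + q_{k-2} (p₋₁ = 1, q₋₁ = 0):
  k = 0: a₀ = 10; p₀/q₀ = 10/1; p₀² − 104·q₀² = 100 − 104 = -4.
  k = 1: m = 10, d = 4, a = ⌊(10 + 10)/4⌋ = 5; p/q = (5·10 + 1)/(5·1 + 0) = 51/5; p² − 104·q² = 2601 − 2600 = 1.
  The first convergent with p² − 104·q² = 1 gives the fundamental solution (x₁, y₁) = (51, 5).
Step 2: Apply the recurrence (x_{n+1}, y_{n+1}) = (x₁x_n + 104y₁y_n, x₁y_n + y₁x_n) repeatedly.
  From (x_1, y_1) = (51, 5): x_2 = 51·51 + 104·5·5 = 5201; y_2 = 51·5 + 5·51 = 510.
  From (x_2, y_2) = (5201, 510): x_3 = 51·5201 + 104·5·510 = 530451; y_3 = 51·510 + 5·5201 = 52015.
  From (x_3, y_3) = (530451, 52015): x_4 = 51·530451 + 104·5·52015 = 54100801; y_4 = 51·52015 + 5·530451 = 5305020.
  From (x_4, y_4) = (54100801, 5305020): x_5 = 51·54100801 + 104·5·5305020 = 5517751251; y_5 = 51·5305020 + 5·54100801 = 541060025.
  From (x_5, y_5) = (5517751251, 541060025): x_6 = 51·5517751251 + 104·5·541060025 = 562756526801; y_6 = 51·541060025 + 5·5517751251 = 55182817530.
Step 3: Verify x_6² - 104·y_6² = 316694908457124631293601 - 316694908457124631293600 = 1 (should be 1). ✓

(x_1, y_1) = (51, 5); (x_6, y_6) = (562756526801, 55182817530).


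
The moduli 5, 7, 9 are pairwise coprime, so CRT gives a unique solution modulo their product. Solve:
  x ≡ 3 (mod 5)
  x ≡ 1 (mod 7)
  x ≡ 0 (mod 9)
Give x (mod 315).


Moduli 5, 7, 9 are pairwise coprime; by CRT there is a unique solution modulo M = 5 · 7 · 9 = 315.
Solve pairwise, accumulating the modulus:
  Start with x ≡ 3 (mod 5).
  Combine with x ≡ 1 (mod 7): since gcd(5, 7) = 1, we get a unique residue mod 35.
    Write x = 3 + 5·t and substitute into x ≡ 1 (mod 7): 5·t ≡ 1 − 3 = -2 (mod 7).
    Reduce coefficients mod 7: 5·t ≡ 5 (mod 7).
    The inverse of 5 mod 7 is 3 (since 5·3 = 15 = 2·7 + 1), so t ≡ 3·5 = 15 ≡ 1 (mod 7).
    Then x = 3 + 5·1 = 8, valid modulo lcm(5, 7) = 35: x ≡ 8 (mod 35).
  Combine with x ≡ 0 (mod 9): since gcd(35, 9) = 1, we get a unique residue mod 315.
    Write x = 8 + 35·t and substitute into x ≡ 0 (mod 9): 35·t ≡ 0 − 8 = -8 (mod 9).
    Reduce coefficients mod 9: 8·t ≡ 1 (mod 9).
    The inverse of 8 mod 9 is 8 (since 8·8 = 64 = 7·9 + 1), so t ≡ 8·1 = 8 ≡ 8 (mod 9).
    Then x = 8 + 35·8 = 288, valid modulo lcm(35, 9) = 315: x ≡ 288 (mod 315).
Verify: 288 mod 5 = 3 ✓, 288 mod 7 = 1 ✓, 288 mod 9 = 0 ✓.

x ≡ 288 (mod 315).


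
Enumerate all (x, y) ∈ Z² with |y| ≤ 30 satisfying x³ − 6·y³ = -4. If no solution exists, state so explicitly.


The equation is x³ - 6y³ = -4. For fixed y, x³ = 6·y³ − 4, so a solution requires the RHS to be a perfect cube.
Strategy: iterate y from -30 to 30, compute RHS = 6·y³ − 4, and check whether it is a (positive or negative) perfect cube.
Check small values of y:
  y = 0: RHS = -4 is not a perfect cube.
  y = 1: RHS = 2 is not a perfect cube.
  y = -1: RHS = -10 is not a perfect cube.
  y = 2: RHS = 44 is not a perfect cube.
  y = -2: RHS = -52 is not a perfect cube.
  y = 3: RHS = 158 is not a perfect cube.
  y = -3: RHS = -166 is not a perfect cube.
Continuing the search up to |y| = 30 finds no solutions either.
No (x, y) in the scanned range satisfies the equation.

No integer solutions with |y| ≤ 30.


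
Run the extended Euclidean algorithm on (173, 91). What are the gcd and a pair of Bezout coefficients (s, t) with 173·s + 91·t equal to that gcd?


Euclidean algorithm on (173, 91) — divide until remainder is 0:
  173 = 1 · 91 + 82
  91 = 1 · 82 + 9
  82 = 9 · 9 + 1
  9 = 9 · 1 + 0
gcd(173, 91) = 1.
Track Bezout coefficients alongside the remainders: start with r₀ = 173 = a·1 + b·0 (s = 1, t = 0) and r₁ = 91 = a·0 + b·1 (s = 0, t = 1); each new remainder r_{k+1} = r_{k-1} − q_k·r_k inherits s_{k+1} = s_{k-1} − q_k·s_k, t_{k+1} = t_{k-1} − q_k·t_k, so r_k = a·s_k + b·t_k at every step:
  q = 1: r = 82, s = 1 − 1·0 = 1, t = 0 − 1·1 = -1  (check: 173·1 + 91·(-1) = 82)
  q = 1: r = 9, s = 0 − 1·1 = -1, t = 1 − 1·(-1) = 2  (check: 173·(-1) + 91·2 = 9)
  q = 9: r = 1, s = 1 − 9·(-1) = 10, t = -1 − 9·2 = -19  (check: 173·10 + 91·(-19) = 1)
The row with r = 1 (the gcd) gives the Bezout coefficients s = 10, t = -19.
Result: 173 · (10) + 91 · (-19) = 1.

gcd(173, 91) = 1; s = 10, t = -19 (check: 173·10 + 91·(-19) = 1).


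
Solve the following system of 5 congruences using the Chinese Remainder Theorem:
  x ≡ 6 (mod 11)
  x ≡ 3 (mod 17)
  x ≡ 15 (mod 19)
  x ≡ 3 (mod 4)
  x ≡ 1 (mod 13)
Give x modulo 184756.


Product of moduli M = 11 · 17 · 19 · 4 · 13 = 184756.
Merge one congruence at a time:
  Start: x ≡ 6 (mod 11).
  Combine with x ≡ 3 (mod 17); new modulus lcm = 187.
    Write x = 6 + 11·t and substitute into x ≡ 3 (mod 17): 11·t ≡ 3 − 6 = -3 (mod 17).
    Reduce coefficients mod 17: 11·t ≡ 14 (mod 17).
    The inverse of 11 mod 17 is 14 (since 11·14 = 154 = 9·17 + 1), so t ≡ 14·14 = 196 ≡ 9 (mod 17).
    Then x = 6 + 11·9 = 105, valid modulo lcm(11, 17) = 187: x ≡ 105 (mod 187).
  Combine with x ≡ 15 (mod 19); new modulus lcm = 3553.
    Write x = 105 + 187·t and substitute into x ≡ 15 (mod 19): 187·t ≡ 15 − 105 = -90 (mod 19).
    Reduce coefficients mod 19: 16·t ≡ 5 (mod 19).
    The inverse of 16 mod 19 is 6 (since 16·6 = 96 = 5·19 + 1), so t ≡ 6·5 = 30 ≡ 11 (mod 19).
    Then x = 105 + 187·11 = 2162, valid modulo lcm(187, 19) = 3553: x ≡ 2162 (mod 3553).
  Combine with x ≡ 3 (mod 4); new modulus lcm = 14212.
    Write x = 2162 + 3553·t and substitute into x ≡ 3 (mod 4): 3553·t ≡ 3 − 2162 = -2159 (mod 4).
    Reduce coefficients mod 4: 1·t ≡ 1 (mod 4).
    So t ≡ 1 (mod 4).
    Then x = 2162 + 3553·1 = 5715, valid modulo lcm(3553, 4) = 14212: x ≡ 5715 (mod 14212).
  Combine with x ≡ 1 (mod 13); new modulus lcm = 184756.
    Write x = 5715 + 14212·t and substitute into x ≡ 1 (mod 13): 14212·t ≡ 1 − 5715 = -5714 (mod 13).
    Reduce coefficients mod 13: 3·t ≡ 6 (mod 13).
    The inverse of 3 mod 13 is 9 (since 3·9 = 27 = 2·13 + 1), so t ≡ 9·6 = 54 ≡ 2 (mod 13).
    Then x = 5715 + 14212·2 = 34139, valid modulo lcm(14212, 13) = 184756: x ≡ 34139 (mod 184756).
Verify against each original: 34139 mod 11 = 6, 34139 mod 17 = 3, 34139 mod 19 = 15, 34139 mod 4 = 3, 34139 mod 13 = 1.

x ≡ 34139 (mod 184756).


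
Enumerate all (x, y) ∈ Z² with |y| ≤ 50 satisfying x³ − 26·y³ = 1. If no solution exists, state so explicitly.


The equation is x³ - 26y³ = 1. For fixed y, x³ = 26·y³ + 1, so a solution requires the RHS to be a perfect cube.
Strategy: iterate y from -50 to 50, compute RHS = 26·y³ + 1, and check whether it is a (positive or negative) perfect cube.
Check small values of y:
  y = 0: RHS = 1 = (1)³ ⇒ x = 1 works.
  y = 1: RHS = 27 = (3)³ ⇒ x = 3 works.
  y = -1: RHS = -25 is not a perfect cube.
  y = 2: RHS = 209 is not a perfect cube.
  y = -2: RHS = -207 is not a perfect cube.
  y = 3: RHS = 703 is not a perfect cube.
  y = -3: RHS = -701 is not a perfect cube.
Continuing the search up to |y| = 50 finds no further solutions beyond those listed.
Collected solutions: (1, 0), (3, 1).

Solutions (with |y| ≤ 50): (1, 0), (3, 1).


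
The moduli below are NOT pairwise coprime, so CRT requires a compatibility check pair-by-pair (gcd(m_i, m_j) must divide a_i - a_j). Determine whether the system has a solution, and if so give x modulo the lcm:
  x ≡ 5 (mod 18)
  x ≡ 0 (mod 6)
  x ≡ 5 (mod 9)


Moduli 18, 6, 9 are not pairwise coprime, so CRT works modulo lcm(m_i) when all pairwise compatibility conditions hold.
Pairwise compatibility: gcd(m_i, m_j) must divide a_i - a_j for every pair.
Merge one congruence at a time:
  Start: x ≡ 5 (mod 18).
  Combine with x ≡ 0 (mod 6): gcd(18, 6) = 6, and 0 - 5 = -5 is NOT divisible by 6.
    ⇒ system is inconsistent (no integer solution).

No solution (the system is inconsistent).


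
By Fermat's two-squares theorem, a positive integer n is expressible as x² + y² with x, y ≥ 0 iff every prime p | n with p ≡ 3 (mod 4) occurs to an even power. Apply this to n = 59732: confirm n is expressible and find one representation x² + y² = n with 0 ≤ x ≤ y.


Step 1: Factor n = 59732 = 2^2 · 109 · 137.
Step 2: Check the mod-4 condition on each prime factor: 2 = 2 (special); 109 ≡ 1 (mod 4), exponent 1; 137 ≡ 1 (mod 4), exponent 1.
All primes ≡ 3 (mod 4) appear to even exponent (or don't appear), so by the two-squares theorem n IS expressible as a sum of two squares.
Step 3: Build a representation. Group n = k² · m with k = 2 and m = 109 · 137 = 14933 (a product of primes ≡ 1 (mod 4)); a representation of m scales to one of n via (k·x)² + (k·y)² = k²(x² + y²). Each prime p ≡ 1 (mod 4) is itself a sum of two squares; find a² by testing p − a² for a perfect square:
  109: 109 − 1² = 108, 109 − 2² = 105, 109 − 3² = 100 = 10² ⇒ 109 = 3² + 10².
  137: 137 − 1² = 136, 137 − 2² = 133, 137 − 3² = 128, 137 − 4² = 121 = 11² ⇒ 137 = 4² + 11².
  Combine using the Brahmagupta–Fibonacci identity (a² + b²)(c² + d²) = (ac − bd)² + (ad + bc)² = (ac + bd)² + (ad − bc)²:
  109 · 137 = 14933: from (3² + 10²)(4² + 11²), take (3·4 − 10·11, 3·11 + 10·4) = (12 − 110, 33 + 40) = (-98, 73); dropping signs (only squares matter) gives (98, 73); check 98² + 73² = 9604 + 5329 = 14933 ✓.
  Scale by k = 2: (2·98, 2·73) = (196, 146).
Step 4: Order so x ≤ y and verify: 146² + 196² = 21316 + 38416 = 59732 = n. ✓

n = 59732 = 146² + 196² (one valid representation with x ≤ y).


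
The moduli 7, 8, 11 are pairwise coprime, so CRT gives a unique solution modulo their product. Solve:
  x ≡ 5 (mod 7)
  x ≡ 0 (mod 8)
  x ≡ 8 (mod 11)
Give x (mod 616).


Moduli 7, 8, 11 are pairwise coprime; by CRT there is a unique solution modulo M = 7 · 8 · 11 = 616.
Solve pairwise, accumulating the modulus:
  Start with x ≡ 5 (mod 7).
  Combine with x ≡ 0 (mod 8): since gcd(7, 8) = 1, we get a unique residue mod 56.
    Write x = 5 + 7·t and substitute into x ≡ 0 (mod 8): 7·t ≡ 0 − 5 = -5 (mod 8).
    Reduce coefficients mod 8: 7·t ≡ 3 (mod 8).
    The inverse of 7 mod 8 is 7 (since 7·7 = 49 = 6·8 + 1), so t ≡ 7·3 = 21 ≡ 5 (mod 8).
    Then x = 5 + 7·5 = 40, valid modulo lcm(7, 8) = 56: x ≡ 40 (mod 56).
  Combine with x ≡ 8 (mod 11): since gcd(56, 11) = 1, we get a unique residue mod 616.
    Write x = 40 + 56·t and substitute into x ≡ 8 (mod 11): 56·t ≡ 8 − 40 = -32 (mod 11).
    Reduce coefficients mod 11: 1·t ≡ 1 (mod 11).
    So t ≡ 1 (mod 11).
    Then x = 40 + 56·1 = 96, valid modulo lcm(56, 11) = 616: x ≡ 96 (mod 616).
Verify: 96 mod 7 = 5 ✓, 96 mod 8 = 0 ✓, 96 mod 11 = 8 ✓.

x ≡ 96 (mod 616).


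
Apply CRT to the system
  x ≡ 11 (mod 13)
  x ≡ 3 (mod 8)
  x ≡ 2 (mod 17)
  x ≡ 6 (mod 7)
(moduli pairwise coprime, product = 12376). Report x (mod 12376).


Product of moduli M = 13 · 8 · 17 · 7 = 12376.
Merge one congruence at a time:
  Start: x ≡ 11 (mod 13).
  Combine with x ≡ 3 (mod 8); new modulus lcm = 104.
    Write x = 11 + 13·t and substitute into x ≡ 3 (mod 8): 13·t ≡ 3 − 11 = -8 (mod 8).
    Reduce coefficients mod 8: 5·t ≡ 0 (mod 8).
    The inverse of 5 mod 8 is 5 (since 5·5 = 25 = 3·8 + 1), so t ≡ 5·0 = 0 ≡ 0 (mod 8).
    Then x = 11 + 13·0 = 11, valid modulo lcm(13, 8) = 104: x ≡ 11 (mod 104).
  Combine with x ≡ 2 (mod 17); new modulus lcm = 1768.
    Write x = 11 + 104·t and substitute into x ≡ 2 (mod 17): 104·t ≡ 2 − 11 = -9 (mod 17).
    Reduce coefficients mod 17: 2·t ≡ 8 (mod 17).
    The inverse of 2 mod 17 is 9 (since 2·9 = 18 = 1·17 + 1), so t ≡ 9·8 = 72 ≡ 4 (mod 17).
    Then x = 11 + 104·4 = 427, valid modulo lcm(104, 17) = 1768: x ≡ 427 (mod 1768).
  Combine with x ≡ 6 (mod 7); new modulus lcm = 12376.
    Write x = 427 + 1768·t and substitute into x ≡ 6 (mod 7): 1768·t ≡ 6 − 427 = -421 (mod 7).
    Reduce coefficients mod 7: 4·t ≡ 6 (mod 7).
    The inverse of 4 mod 7 is 2 (since 4·2 = 8 = 1·7 + 1), so t ≡ 2·6 = 12 ≡ 5 (mod 7).
    Then x = 427 + 1768·5 = 9267, valid modulo lcm(1768, 7) = 12376: x ≡ 9267 (mod 12376).
Verify against each original: 9267 mod 13 = 11, 9267 mod 8 = 3, 9267 mod 17 = 2, 9267 mod 7 = 6.

x ≡ 9267 (mod 12376).


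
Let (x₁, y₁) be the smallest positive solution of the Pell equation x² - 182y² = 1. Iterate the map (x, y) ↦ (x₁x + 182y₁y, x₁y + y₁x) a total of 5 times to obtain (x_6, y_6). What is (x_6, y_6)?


Step 1: Find the fundamental solution (x₁, y₁) of x² - 182y² = 1.
  Expand √182 as a continued fraction. a₀ = ⌊√182⌋ = 13; iterate m_{k+1} = d_k·a_k − m_k, d_{k+1} = (182 − m_{k+1}²)/d_k, a_{k+1} = ⌊(a₀ + m_{k+1})/d_{k+1}⌋ (starting m₀ = 0, d₀ = 1), with convergents p_k = a_k·p_{k-1} + p_{k-2}, q_k = a_k·q_{k-1} + q_{k-2} (p₋₁ = 1, q₋₁ = 0):
  k = 0: a₀ = 13; p₀/q₀ = 13/1; p₀² − 182·q₀² = 169 − 182 = -13.
  k = 1: m = 13, d = 13, a = ⌊(13 + 13)/13⌋ = 2; p/q = (2·13 + 1)/(2·1 + 0) = 27/2; p² − 182·q² = 729 − 728 = 1.
  The first convergent with p² − 182·q² = 1 gives the fundamental solution (x₁, y₁) = (27, 2).
Step 2: Apply the recurrence (x_{n+1}, y_{n+1}) = (x₁x_n + 182y₁y_n, x₁y_n + y₁x_n) repeatedly.
  From (x_1, y_1) = (27, 2): x_2 = 27·27 + 182·2·2 = 1457; y_2 = 27·2 + 2·27 = 108.
  From (x_2, y_2) = (1457, 108): x_3 = 27·1457 + 182·2·108 = 78651; y_3 = 27·108 + 2·1457 = 5830.
  From (x_3, y_3) = (78651, 5830): x_4 = 27·78651 + 182·2·5830 = 4245697; y_4 = 27·5830 + 2·78651 = 314712.
  From (x_4, y_4) = (4245697, 314712): x_5 = 27·4245697 + 182·2·314712 = 229188987; y_5 = 27·314712 + 2·4245697 = 16988618.
  From (x_5, y_5) = (229188987, 16988618): x_6 = 27·229188987 + 182·2·16988618 = 12371959601; y_6 = 27·16988618 + 2·229188987 = 917070660.
Step 3: Verify x_6² - 182·y_6² = 153065384368776079201 - 153065384368776079200 = 1 (should be 1). ✓

(x_1, y_1) = (27, 2); (x_6, y_6) = (12371959601, 917070660).


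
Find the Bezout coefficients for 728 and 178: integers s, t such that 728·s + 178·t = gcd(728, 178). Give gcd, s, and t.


Euclidean algorithm on (728, 178) — divide until remainder is 0:
  728 = 4 · 178 + 16
  178 = 11 · 16 + 2
  16 = 8 · 2 + 0
gcd(728, 178) = 2.
Track Bezout coefficients alongside the remainders: start with r₀ = 728 = a·1 + b·0 (s = 1, t = 0) and r₁ = 178 = a·0 + b·1 (s = 0, t = 1); each new remainder r_{k+1} = r_{k-1} − q_k·r_k inherits s_{k+1} = s_{k-1} − q_k·s_k, t_{k+1} = t_{k-1} − q_k·t_k, so r_k = a·s_k + b·t_k at every step:
  q = 4: r = 16, s = 1 − 4·0 = 1, t = 0 − 4·1 = -4  (check: 728·1 + 178·(-4) = 16)
  q = 11: r = 2, s = 0 − 11·1 = -11, t = 1 − 11·(-4) = 45  (check: 728·(-11) + 178·45 = 2)
The row with r = 2 (the gcd) gives the Bezout coefficients s = -11, t = 45.
Result: 728 · (-11) + 178 · (45) = 2.

gcd(728, 178) = 2; s = -11, t = 45 (check: 728·(-11) + 178·45 = 2).


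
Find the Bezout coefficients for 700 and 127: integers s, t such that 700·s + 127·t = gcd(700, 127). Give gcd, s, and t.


Euclidean algorithm on (700, 127) — divide until remainder is 0:
  700 = 5 · 127 + 65
  127 = 1 · 65 + 62
  65 = 1 · 62 + 3
  62 = 20 · 3 + 2
  3 = 1 · 2 + 1
  2 = 2 · 1 + 0
gcd(700, 127) = 1.
Track Bezout coefficients alongside the remainders: start with r₀ = 700 = a·1 + b·0 (s = 1, t = 0) and r₁ = 127 = a·0 + b·1 (s = 0, t = 1); each new remainder r_{k+1} = r_{k-1} − q_k·r_k inherits s_{k+1} = s_{k-1} − q_k·s_k, t_{k+1} = t_{k-1} − q_k·t_k, so r_k = a·s_k + b·t_k at every step:
  q = 5: r = 65, s = 1 − 5·0 = 1, t = 0 − 5·1 = -5  (check: 700·1 + 127·(-5) = 65)
  q = 1: r = 62, s = 0 − 1·1 = -1, t = 1 − 1·(-5) = 6  (check: 700·(-1) + 127·6 = 62)
  q = 1: r = 3, s = 1 − 1·(-1) = 2, t = -5 − 1·6 = -11  (check: 700·2 + 127·(-11) = 3)
  q = 20: r = 2, s = -1 − 20·2 = -41, t = 6 − 20·(-11) = 226  (check: 700·(-41) + 127·226 = 2)
  q = 1: r = 1, s = 2 − 1·(-41) = 43, t = -11 − 1·226 = -237  (check: 700·43 + 127·(-237) = 1)
The row with r = 1 (the gcd) gives the Bezout coefficients s = 43, t = -237.
Result: 700 · (43) + 127 · (-237) = 1.

gcd(700, 127) = 1; s = 43, t = -237 (check: 700·43 + 127·(-237) = 1).


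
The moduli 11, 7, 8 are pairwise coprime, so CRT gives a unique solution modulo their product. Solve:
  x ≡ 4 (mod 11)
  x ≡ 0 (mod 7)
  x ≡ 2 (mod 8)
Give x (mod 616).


Moduli 11, 7, 8 are pairwise coprime; by CRT there is a unique solution modulo M = 11 · 7 · 8 = 616.
Solve pairwise, accumulating the modulus:
  Start with x ≡ 4 (mod 11).
  Combine with x ≡ 0 (mod 7): since gcd(11, 7) = 1, we get a unique residue mod 77.
    Write x = 4 + 11·t and substitute into x ≡ 0 (mod 7): 11·t ≡ 0 − 4 = -4 (mod 7).
    Reduce coefficients mod 7: 4·t ≡ 3 (mod 7).
    The inverse of 4 mod 7 is 2 (since 4·2 = 8 = 1·7 + 1), so t ≡ 2·3 = 6 ≡ 6 (mod 7).
    Then x = 4 + 11·6 = 70, valid modulo lcm(11, 7) = 77: x ≡ 70 (mod 77).
  Combine with x ≡ 2 (mod 8): since gcd(77, 8) = 1, we get a unique residue mod 616.
    Write x = 70 + 77·t and substitute into x ≡ 2 (mod 8): 77·t ≡ 2 − 70 = -68 (mod 8).
    Reduce coefficients mod 8: 5·t ≡ 4 (mod 8).
    The inverse of 5 mod 8 is 5 (since 5·5 = 25 = 3·8 + 1), so t ≡ 5·4 = 20 ≡ 4 (mod 8).
    Then x = 70 + 77·4 = 378, valid modulo lcm(77, 8) = 616: x ≡ 378 (mod 616).
Verify: 378 mod 11 = 4 ✓, 378 mod 7 = 0 ✓, 378 mod 8 = 2 ✓.

x ≡ 378 (mod 616).


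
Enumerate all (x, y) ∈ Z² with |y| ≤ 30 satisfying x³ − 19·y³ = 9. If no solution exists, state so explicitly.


The equation is x³ - 19y³ = 9. For fixed y, x³ = 19·y³ + 9, so a solution requires the RHS to be a perfect cube.
Strategy: iterate y from -30 to 30, compute RHS = 19·y³ + 9, and check whether it is a (positive or negative) perfect cube.
Check small values of y:
  y = 0: RHS = 9 is not a perfect cube.
  y = 1: RHS = 28 is not a perfect cube.
  y = -1: RHS = -10 is not a perfect cube.
  y = 2: RHS = 161 is not a perfect cube.
  y = -2: RHS = -143 is not a perfect cube.
  y = 3: RHS = 522 is not a perfect cube.
  y = -3: RHS = -504 is not a perfect cube.
Continuing the search up to |y| = 30 finds no solutions either.
No (x, y) in the scanned range satisfies the equation.

No integer solutions with |y| ≤ 30.


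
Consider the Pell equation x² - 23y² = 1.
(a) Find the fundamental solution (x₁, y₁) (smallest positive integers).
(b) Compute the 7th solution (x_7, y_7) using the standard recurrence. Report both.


Step 1: Find the fundamental solution (x₁, y₁) of x² - 23y² = 1.
  Expand √23 as a continued fraction. a₀ = ⌊√23⌋ = 4; iterate m_{k+1} = d_k·a_k − m_k, d_{k+1} = (23 − m_{k+1}²)/d_k, a_{k+1} = ⌊(a₀ + m_{k+1})/d_{k+1}⌋ (starting m₀ = 0, d₀ = 1), with convergents p_k = a_k·p_{k-1} + p_{k-2}, q_k = a_k·q_{k-1} + q_{k-2} (p₋₁ = 1, q₋₁ = 0):
  k = 0: a₀ = 4; p₀/q₀ = 4/1; p₀² − 23·q₀² = 16 − 23 = -7.
  k = 1: m = 4, d = 7, a = ⌊(4 + 4)/7⌋ = 1; p/q = (1·4 + 1)/(1·1 + 0) = 5/1; p² − 23·q² = 25 − 23 = 2.
  k = 2: m = 3, d = 2, a = ⌊(4 + 3)/2⌋ = 3; p/q = (3·5 + 4)/(3·1 + 1) = 19/4; p² − 23·q² = 361 − 368 = -7.
  k = 3: m = 3, d = 7, a = ⌊(4 + 3)/7⌋ = 1; p/q = (1·19 + 5)/(1·4 + 1) = 24/5; p² − 23·q² = 576 − 575 = 1.
  The first convergent with p² − 23·q² = 1 gives the fundamental solution (x₁, y₁) = (24, 5).
Step 2: Apply the recurrence (x_{n+1}, y_{n+1}) = (x₁x_n + 23y₁y_n, x₁y_n + y₁x_n) repeatedly.
  From (x_1, y_1) = (24, 5): x_2 = 24·24 + 23·5·5 = 1151; y_2 = 24·5 + 5·24 = 240.
  From (x_2, y_2) = (1151, 240): x_3 = 24·1151 + 23·5·240 = 55224; y_3 = 24·240 + 5·1151 = 11515.
  From (x_3, y_3) = (55224, 11515): x_4 = 24·55224 + 23·5·11515 = 2649601; y_4 = 24·11515 + 5·55224 = 552480.
  From (x_4, y_4) = (2649601, 552480): x_5 = 24·2649601 + 23·5·552480 = 127125624; y_5 = 24·552480 + 5·2649601 = 26507525.
  From (x_5, y_5) = (127125624, 26507525): x_6 = 24·127125624 + 23·5·26507525 = 6099380351; y_6 = 24·26507525 + 5·127125624 = 1271808720.
  From (x_6, y_6) = (6099380351, 1271808720): x_7 = 24·6099380351 + 23·5·1271808720 = 292643131224; y_7 = 24·1271808720 + 5·6099380351 = 61020311035.
Step 3: Verify x_7² - 23·y_7² = 85640002252587283738176 - 85640002252587283738175 = 1 (should be 1). ✓

(x_1, y_1) = (24, 5); (x_7, y_7) = (292643131224, 61020311035).


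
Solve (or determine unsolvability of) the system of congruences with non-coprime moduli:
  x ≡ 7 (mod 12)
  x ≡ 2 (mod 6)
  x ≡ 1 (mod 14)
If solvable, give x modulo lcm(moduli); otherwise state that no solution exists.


Moduli 12, 6, 14 are not pairwise coprime, so CRT works modulo lcm(m_i) when all pairwise compatibility conditions hold.
Pairwise compatibility: gcd(m_i, m_j) must divide a_i - a_j for every pair.
Merge one congruence at a time:
  Start: x ≡ 7 (mod 12).
  Combine with x ≡ 2 (mod 6): gcd(12, 6) = 6, and 2 - 7 = -5 is NOT divisible by 6.
    ⇒ system is inconsistent (no integer solution).

No solution (the system is inconsistent).


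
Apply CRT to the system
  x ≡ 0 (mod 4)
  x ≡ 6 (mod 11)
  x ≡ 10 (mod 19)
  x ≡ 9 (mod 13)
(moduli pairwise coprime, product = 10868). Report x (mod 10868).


Product of moduli M = 4 · 11 · 19 · 13 = 10868.
Merge one congruence at a time:
  Start: x ≡ 0 (mod 4).
  Combine with x ≡ 6 (mod 11); new modulus lcm = 44.
    Write x = 0 + 4·t and substitute into x ≡ 6 (mod 11): 4·t ≡ 6 − 0 = 6 (mod 11).
    The inverse of 4 mod 11 is 3 (since 4·3 = 12 = 1·11 + 1), so t ≡ 3·6 = 18 ≡ 7 (mod 11).
    Then x = 0 + 4·7 = 28, valid modulo lcm(4, 11) = 44: x ≡ 28 (mod 44).
  Combine with x ≡ 10 (mod 19); new modulus lcm = 836.
    Write x = 28 + 44·t and substitute into x ≡ 10 (mod 19): 44·t ≡ 10 − 28 = -18 (mod 19).
    Reduce coefficients mod 19: 6·t ≡ 1 (mod 19).
    The inverse of 6 mod 19 is 16 (since 6·16 = 96 = 5·19 + 1), so t ≡ 16·1 = 16 ≡ 16 (mod 19).
    Then x = 28 + 44·16 = 732, valid modulo lcm(44, 19) = 836: x ≡ 732 (mod 836).
  Combine with x ≡ 9 (mod 13); new modulus lcm = 10868.
    Write x = 732 + 836·t and substitute into x ≡ 9 (mod 13): 836·t ≡ 9 − 732 = -723 (mod 13).
    Reduce coefficients mod 13: 4·t ≡ 5 (mod 13).
    The inverse of 4 mod 13 is 10 (since 4·10 = 40 = 3·13 + 1), so t ≡ 10·5 = 50 ≡ 11 (mod 13).
    Then x = 732 + 836·11 = 9928, valid modulo lcm(836, 13) = 10868: x ≡ 9928 (mod 10868).
Verify against each original: 9928 mod 4 = 0, 9928 mod 11 = 6, 9928 mod 19 = 10, 9928 mod 13 = 9.

x ≡ 9928 (mod 10868).


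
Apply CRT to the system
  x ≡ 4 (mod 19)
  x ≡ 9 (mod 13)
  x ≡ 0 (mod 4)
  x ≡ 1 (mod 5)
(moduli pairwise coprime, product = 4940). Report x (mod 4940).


Product of moduli M = 19 · 13 · 4 · 5 = 4940.
Merge one congruence at a time:
  Start: x ≡ 4 (mod 19).
  Combine with x ≡ 9 (mod 13); new modulus lcm = 247.
    Write x = 4 + 19·t and substitute into x ≡ 9 (mod 13): 19·t ≡ 9 − 4 = 5 (mod 13).
    Reduce coefficients mod 13: 6·t ≡ 5 (mod 13).
    The inverse of 6 mod 13 is 11 (since 6·11 = 66 = 5·13 + 1), so t ≡ 11·5 = 55 ≡ 3 (mod 13).
    Then x = 4 + 19·3 = 61, valid modulo lcm(19, 13) = 247: x ≡ 61 (mod 247).
  Combine with x ≡ 0 (mod 4); new modulus lcm = 988.
    Write x = 61 + 247·t and substitute into x ≡ 0 (mod 4): 247·t ≡ 0 − 61 = -61 (mod 4).
    Reduce coefficients mod 4: 3·t ≡ 3 (mod 4).
    The inverse of 3 mod 4 is 3 (since 3·3 = 9 = 2·4 + 1), so t ≡ 3·3 = 9 ≡ 1 (mod 4).
    Then x = 61 + 247·1 = 308, valid modulo lcm(247, 4) = 988: x ≡ 308 (mod 988).
  Combine with x ≡ 1 (mod 5); new modulus lcm = 4940.
    Write x = 308 + 988·t and substitute into x ≡ 1 (mod 5): 988·t ≡ 1 − 308 = -307 (mod 5).
    Reduce coefficients mod 5: 3·t ≡ 3 (mod 5).
    The inverse of 3 mod 5 is 2 (since 3·2 = 6 = 1·5 + 1), so t ≡ 2·3 = 6 ≡ 1 (mod 5).
    Then x = 308 + 988·1 = 1296, valid modulo lcm(988, 5) = 4940: x ≡ 1296 (mod 4940).
Verify against each original: 1296 mod 19 = 4, 1296 mod 13 = 9, 1296 mod 4 = 0, 1296 mod 5 = 1.

x ≡ 1296 (mod 4940).
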